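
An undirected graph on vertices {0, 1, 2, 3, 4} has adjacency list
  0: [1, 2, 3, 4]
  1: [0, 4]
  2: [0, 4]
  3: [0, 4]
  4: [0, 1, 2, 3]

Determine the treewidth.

A width-2 tree decomposition is:
Bags: B1 = {0, 1, 4}  B2 = {0, 2, 4}  B3 = {0, 3, 4}
Tree: B1–B2, B2–B3
Each bag holds 3 vertices, so the decomposition has width 2, which upper-bounds the treewidth. For the lower bound, the 3 vertices {0, 1, 4} are pairwise adjacent, and any tree decomposition puts a clique entirely inside one bag — forcing width ≥ 2. The upper and lower bounds meet at 2, so that is the treewidth.

2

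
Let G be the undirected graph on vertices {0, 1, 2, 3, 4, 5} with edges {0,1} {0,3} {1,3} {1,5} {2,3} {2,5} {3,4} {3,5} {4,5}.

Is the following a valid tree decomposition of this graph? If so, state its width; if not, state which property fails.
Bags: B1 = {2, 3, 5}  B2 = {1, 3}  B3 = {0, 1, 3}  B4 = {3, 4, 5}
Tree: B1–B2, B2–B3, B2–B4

No — edge (5,1) lies in no bag.

A tree decomposition must satisfy three properties: every vertex lies in some bag; for every edge, both endpoints lie together in some bag; and for every vertex, the bags containing it form a connected subtree. Here edge (5,1) lies in no bag, so the decomposition is invalid.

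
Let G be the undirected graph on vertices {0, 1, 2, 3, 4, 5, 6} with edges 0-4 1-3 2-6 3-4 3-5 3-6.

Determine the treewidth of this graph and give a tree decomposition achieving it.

Treewidth 1.
Bags: B1 = {3, 5}  B2 = {3, 6}  B3 = {3, 4}  B4 = {1, 3}  B5 = {2, 6}  B6 = {0, 4}
Tree: B1–B2, B1–B3, B2–B4, B2–B5, B3–B6

The largest bag has 2 vertices, giving width 1; this decomposition certifies tw(G) ≤ 1. G has an edge, so its treewidth is at least 1. Combining the bounds, tw(G) = 1.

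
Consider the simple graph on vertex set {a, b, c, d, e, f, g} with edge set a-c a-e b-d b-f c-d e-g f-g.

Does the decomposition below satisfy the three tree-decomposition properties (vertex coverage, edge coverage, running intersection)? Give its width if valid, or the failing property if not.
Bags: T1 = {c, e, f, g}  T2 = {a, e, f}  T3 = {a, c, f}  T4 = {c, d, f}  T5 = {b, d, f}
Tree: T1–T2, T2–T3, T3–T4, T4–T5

No — bags containing vertex c are not connected in the tree.

A tree decomposition must satisfy three properties: every vertex lies in some bag; for every edge, both endpoints lie together in some bag; and for every vertex, the bags containing it form a connected subtree. Here bags containing vertex c are not connected in the tree, so the decomposition is invalid.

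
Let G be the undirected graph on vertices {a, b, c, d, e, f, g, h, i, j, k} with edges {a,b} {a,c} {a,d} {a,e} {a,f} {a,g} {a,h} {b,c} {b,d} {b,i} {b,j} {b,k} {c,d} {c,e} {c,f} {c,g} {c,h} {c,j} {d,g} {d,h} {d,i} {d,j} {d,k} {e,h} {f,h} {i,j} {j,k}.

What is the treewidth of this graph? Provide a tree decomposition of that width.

Treewidth 3.
Bags: B1 = {a, c, d, g}  B2 = {a, b, c, d}  B3 = {a, c, d, h}  B4 = {a, c, e, h}  B5 = {b, c, d, j}  B6 = {b, d, i, j}  B7 = {a, c, f, h}  B8 = {b, d, j, k}
Tree: B1–B2, B2–B3, B3–B4, B2–B5, B5–B6, B3–B7, B6–B8

Every bag has size at most 4, so the width is 4 − 1 = 3 and tw(G) ≤ 3. For the lower bound, the 4 vertices {a, c, d, g} are pairwise adjacent, and any tree decomposition puts a clique entirely inside one bag — forcing width ≥ 3. Therefore the treewidth is 3.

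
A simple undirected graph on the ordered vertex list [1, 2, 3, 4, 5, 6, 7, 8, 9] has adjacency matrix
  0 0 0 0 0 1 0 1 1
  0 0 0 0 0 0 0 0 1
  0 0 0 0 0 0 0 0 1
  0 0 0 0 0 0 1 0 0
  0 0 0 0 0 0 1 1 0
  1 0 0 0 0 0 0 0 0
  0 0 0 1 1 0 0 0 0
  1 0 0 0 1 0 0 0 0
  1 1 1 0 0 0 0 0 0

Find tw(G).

1

A width-1 tree decomposition is:
Bags: B1 = {5, 8}  B2 = {5, 7}  B3 = {4, 7}  B4 = {1, 8}  B5 = {1, 9}  B6 = {2, 9}  B7 = {1, 6}  B8 = {3, 9}
Tree: B1–B2, B2–B3, B1–B4, B4–B5, B5–B6, B5–B7, B5–B8
Each bag holds 2 vertices, so the decomposition has width 1, which upper-bounds the treewidth. Since G has at least one edge (e.g. 8–5), it is not an edgeless graph, so tw(G) ≥ 1. The upper and lower bounds meet at 1, so that is the treewidth.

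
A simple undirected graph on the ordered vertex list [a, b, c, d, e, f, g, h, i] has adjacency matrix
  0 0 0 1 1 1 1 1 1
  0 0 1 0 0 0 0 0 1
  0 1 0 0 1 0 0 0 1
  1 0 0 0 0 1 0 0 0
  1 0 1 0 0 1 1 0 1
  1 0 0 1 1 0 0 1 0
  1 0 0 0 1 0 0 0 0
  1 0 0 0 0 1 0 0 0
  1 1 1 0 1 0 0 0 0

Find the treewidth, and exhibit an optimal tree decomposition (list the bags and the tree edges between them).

Treewidth 2.
Bags: B1 = {a, e, i}  B2 = {c, e, i}  B3 = {a, e, f}  B4 = {a, d, f}  B5 = {a, f, h}  B6 = {a, e, g}  B7 = {b, c, i}
Tree: B1–B2, B1–B3, B3–B4, B4–B5, B1–B6, B2–B7

The largest bag has 3 vertices, giving width 2; this decomposition certifies tw(G) ≤ 2. On the other hand G contains the 3-clique {c, e, i}. A clique must lie in a single bag of any decomposition, so no decomposition can have width below 2. The upper and lower bounds meet at 2, so that is the treewidth.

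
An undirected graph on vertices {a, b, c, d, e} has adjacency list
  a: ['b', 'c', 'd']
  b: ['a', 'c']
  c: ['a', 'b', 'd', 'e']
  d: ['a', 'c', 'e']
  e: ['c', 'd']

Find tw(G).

2

A width-2 tree decomposition is:
Bags: B1 = {c, d, e}  B2 = {a, c, d}  B3 = {a, b, c}
Tree: B1–B2, B2–B3
Every bag has size at most 3, so the width is 3 − 1 = 2 and tw(G) ≤ 2. Conversely, {c, d, e} is a clique of size 3, and the vertices of any clique must share a bag in every tree decomposition; so some bag has ≥ 3 vertices and tw(G) ≥ 2. Therefore the treewidth is 2.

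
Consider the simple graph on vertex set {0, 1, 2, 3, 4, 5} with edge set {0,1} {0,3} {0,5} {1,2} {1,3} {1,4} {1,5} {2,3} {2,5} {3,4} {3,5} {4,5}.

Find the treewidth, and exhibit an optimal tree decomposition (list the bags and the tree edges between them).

Treewidth 3.
One such decomposition:
Bags: B1 = {0, 1, 3, 5}  B2 = {1, 2, 3, 5}  B3 = {1, 3, 4, 5}
Tree: B1–B2, B1–B3

The largest bag has 4 vertices, giving width 3; this decomposition certifies tw(G) ≤ 3. For the lower bound, the 4 vertices {0, 1, 3, 5} are pairwise adjacent, and any tree decomposition puts a clique entirely inside one bag — forcing width ≥ 3. Hence tw(G) = 3 exactly.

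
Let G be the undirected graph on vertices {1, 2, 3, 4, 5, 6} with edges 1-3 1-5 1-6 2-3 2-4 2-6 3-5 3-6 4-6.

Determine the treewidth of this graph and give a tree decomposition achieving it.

Every bag has size at most 3, so the width is 3 − 1 = 2 and tw(G) ≤ 2. Conversely, {1, 3, 5} is a clique of size 3, and the vertices of any clique must share a bag in every tree decomposition; so some bag has ≥ 3 vertices and tw(G) ≥ 2. Hence tw(G) = 2 exactly.

Treewidth 2.
One optimal decomposition is:
Bags: B1 = {2, 3, 6}  B2 = {2, 4, 6}  B3 = {1, 3, 6}  B4 = {1, 3, 5}
Tree: B1–B2, B1–B3, B3–B4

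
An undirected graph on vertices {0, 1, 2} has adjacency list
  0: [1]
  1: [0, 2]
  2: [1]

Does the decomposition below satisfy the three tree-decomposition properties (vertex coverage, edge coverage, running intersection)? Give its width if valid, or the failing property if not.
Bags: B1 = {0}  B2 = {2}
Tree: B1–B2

A tree decomposition must satisfy three properties: every vertex lies in some bag; for every edge, both endpoints lie together in some bag; and for every vertex, the bags containing it form a connected subtree. Here vertex 1 appears in no bag, so the decomposition is invalid.

No — vertex 1 appears in no bag.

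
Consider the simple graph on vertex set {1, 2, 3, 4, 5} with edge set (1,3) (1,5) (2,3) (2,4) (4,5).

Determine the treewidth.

2

A width-2 tree decomposition is:
Bags: B1 = {2, 3, 4}  B2 = {1, 3, 4}  B3 = {1, 4, 5}
Tree: B1–B2, B2–B3
The largest bag has 3 vertices, giving width 2; this decomposition certifies tw(G) ≤ 2. The edges 4–2–3–1–5–4 form a cycle, so G is not a tree and its treewidth is at least 2. The upper and lower bounds meet at 2, so that is the treewidth.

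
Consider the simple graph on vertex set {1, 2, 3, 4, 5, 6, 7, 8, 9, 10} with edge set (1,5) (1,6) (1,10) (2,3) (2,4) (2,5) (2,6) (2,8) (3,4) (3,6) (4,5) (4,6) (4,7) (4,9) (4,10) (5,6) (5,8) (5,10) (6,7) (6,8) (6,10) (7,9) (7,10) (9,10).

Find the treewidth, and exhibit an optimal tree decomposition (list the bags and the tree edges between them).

Each bag holds 4 vertices, so the decomposition has width 3, which upper-bounds the treewidth. On the other hand G contains the 4-clique {4, 7, 9, 10}. A clique must lie in a single bag of any decomposition, so no decomposition can have width below 3. The upper and lower bounds meet at 3, so that is the treewidth.

Treewidth 3.
One such decomposition:
Bags: B1 = {2, 4, 5, 6}  B2 = {4, 5, 6, 10}  B3 = {4, 6, 7, 10}  B4 = {2, 5, 6, 8}  B5 = {2, 3, 4, 6}  B6 = {4, 7, 9, 10}  B7 = {1, 5, 6, 10}
Tree: B1–B2, B2–B3, B1–B4, B1–B5, B3–B6, B2–B7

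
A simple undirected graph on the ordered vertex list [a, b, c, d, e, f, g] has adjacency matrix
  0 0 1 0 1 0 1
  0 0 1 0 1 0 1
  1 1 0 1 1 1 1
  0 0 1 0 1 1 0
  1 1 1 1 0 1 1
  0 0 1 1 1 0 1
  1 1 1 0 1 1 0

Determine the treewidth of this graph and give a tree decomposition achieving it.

Treewidth 3.
One optimal decomposition is:
Bags: B1 = {a, c, e, g}  B2 = {b, c, e, g}  B3 = {c, e, f, g}  B4 = {c, d, e, f}
Tree: B1–B2, B1–B3, B3–B4

Each bag holds 4 vertices, so the decomposition has width 3, which upper-bounds the treewidth. Conversely, {c, d, e, f} is a clique of size 4, and the vertices of any clique must share a bag in every tree decomposition; so some bag has ≥ 4 vertices and tw(G) ≥ 3. Therefore the treewidth is 3.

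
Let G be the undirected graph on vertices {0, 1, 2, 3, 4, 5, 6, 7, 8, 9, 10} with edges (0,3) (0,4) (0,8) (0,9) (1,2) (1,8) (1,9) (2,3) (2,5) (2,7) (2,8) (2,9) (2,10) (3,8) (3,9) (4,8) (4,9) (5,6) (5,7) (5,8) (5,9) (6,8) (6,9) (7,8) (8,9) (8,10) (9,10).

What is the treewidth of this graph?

3

A width-3 tree decomposition is:
Bags: B1 = {2, 5, 8, 9}  B2 = {2, 5, 7, 8}  B3 = {2, 3, 8, 9}  B4 = {0, 3, 8, 9}  B5 = {2, 8, 9, 10}  B6 = {0, 4, 8, 9}  B7 = {5, 6, 8, 9}  B8 = {1, 2, 8, 9}
Tree: B1–B2, B1–B3, B3–B4, B3–B5, B4–B6, B1–B7, B3–B8
Each bag holds 4 vertices, so the decomposition has width 3, which upper-bounds the treewidth. For the lower bound, the 4 vertices {0, 3, 8, 9} are pairwise adjacent, and any tree decomposition puts a clique entirely inside one bag — forcing width ≥ 3. Therefore the treewidth is 3.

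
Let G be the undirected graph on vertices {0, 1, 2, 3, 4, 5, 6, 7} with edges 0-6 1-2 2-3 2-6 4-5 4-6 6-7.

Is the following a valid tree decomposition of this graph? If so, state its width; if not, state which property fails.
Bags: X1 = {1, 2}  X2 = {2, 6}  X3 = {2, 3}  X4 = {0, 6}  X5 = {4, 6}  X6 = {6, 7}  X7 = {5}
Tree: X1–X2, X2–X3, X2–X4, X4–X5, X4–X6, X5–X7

No — edge (4,5) lies in no bag.

A tree decomposition must satisfy three properties: every vertex lies in some bag; for every edge, both endpoints lie together in some bag; and for every vertex, the bags containing it form a connected subtree. Here edge (4,5) lies in no bag, so the decomposition is invalid.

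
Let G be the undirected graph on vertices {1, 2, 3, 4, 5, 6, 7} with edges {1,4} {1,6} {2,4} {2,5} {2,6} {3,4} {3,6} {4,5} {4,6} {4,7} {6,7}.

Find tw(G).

2

A width-2 tree decomposition is:
Bags: B1 = {1, 4, 6}  B2 = {2, 4, 6}  B3 = {2, 4, 5}  B4 = {4, 6, 7}  B5 = {3, 4, 6}
Tree: B1–B2, B2–B3, B2–B4, B4–B5
The largest bag has 3 vertices, giving width 2; this decomposition certifies tw(G) ≤ 2. Conversely, {2, 4, 5} is a clique of size 3, and the vertices of any clique must share a bag in every tree decomposition; so some bag has ≥ 3 vertices and tw(G) ≥ 2. Combining the bounds, tw(G) = 2.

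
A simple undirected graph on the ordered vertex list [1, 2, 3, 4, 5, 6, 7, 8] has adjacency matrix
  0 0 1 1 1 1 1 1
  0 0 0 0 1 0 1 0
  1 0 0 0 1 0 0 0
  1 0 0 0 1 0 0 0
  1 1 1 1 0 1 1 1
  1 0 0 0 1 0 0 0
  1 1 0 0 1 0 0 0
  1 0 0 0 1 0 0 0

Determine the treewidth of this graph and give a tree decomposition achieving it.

Treewidth 2.
One optimal decomposition is:
Bags: B1 = {1, 3, 5}  B2 = {1, 5, 8}  B3 = {1, 5, 7}  B4 = {1, 4, 5}  B5 = {1, 5, 6}  B6 = {2, 5, 7}
Tree: B1–B2, B2–B3, B1–B4, B1–B5, B3–B6

Every bag has size at most 3, so the width is 3 − 1 = 2 and tw(G) ≤ 2. Conversely, {1, 3, 5} is a clique of size 3, and the vertices of any clique must share a bag in every tree decomposition; so some bag has ≥ 3 vertices and tw(G) ≥ 2. Combining the bounds, tw(G) = 2.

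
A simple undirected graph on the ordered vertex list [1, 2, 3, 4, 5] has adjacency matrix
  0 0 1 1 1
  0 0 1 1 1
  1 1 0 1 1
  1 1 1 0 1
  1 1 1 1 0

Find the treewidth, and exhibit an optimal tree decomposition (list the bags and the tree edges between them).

Treewidth 3.
Bags: B1 = {1, 3, 4, 5}  B2 = {2, 3, 4, 5}
Tree: B1–B2

Each bag holds 4 vertices, so the decomposition has width 3, which upper-bounds the treewidth. For the lower bound, the 4 vertices {1, 3, 4, 5} are pairwise adjacent, and any tree decomposition puts a clique entirely inside one bag — forcing width ≥ 3. Therefore the treewidth is 3.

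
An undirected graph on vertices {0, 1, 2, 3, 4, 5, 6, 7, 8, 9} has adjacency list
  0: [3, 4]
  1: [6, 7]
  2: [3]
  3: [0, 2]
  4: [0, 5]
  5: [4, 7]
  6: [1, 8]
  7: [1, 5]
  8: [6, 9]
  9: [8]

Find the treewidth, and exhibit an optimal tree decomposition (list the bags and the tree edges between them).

Treewidth 1.
One optimal decomposition is:
Bags: B1 = {8, 9}  B2 = {6, 8}  B3 = {1, 6}  B4 = {1, 7}  B5 = {5, 7}  B6 = {4, 5}  B7 = {0, 4}  B8 = {0, 3}  B9 = {2, 3}
Tree: B1–B2, B2–B3, B3–B4, B4–B5, B5–B6, B6–B7, B7–B8, B8–B9

The largest bag has 2 vertices, giving width 1; this decomposition certifies tw(G) ≤ 1. G has an edge, so its treewidth is at least 1. The upper and lower bounds meet at 1, so that is the treewidth.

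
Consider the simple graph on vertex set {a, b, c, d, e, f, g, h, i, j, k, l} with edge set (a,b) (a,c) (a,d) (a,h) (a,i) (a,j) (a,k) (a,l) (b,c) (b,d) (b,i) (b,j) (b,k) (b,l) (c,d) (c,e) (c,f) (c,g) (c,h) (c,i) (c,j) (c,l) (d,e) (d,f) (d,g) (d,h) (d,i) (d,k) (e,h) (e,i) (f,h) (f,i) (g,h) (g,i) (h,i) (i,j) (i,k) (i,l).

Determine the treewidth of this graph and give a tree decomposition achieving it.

Treewidth 4.
Bags: B1 = {a, b, c, d, i}  B2 = {a, b, c, i, l}  B3 = {a, c, d, h, i}  B4 = {a, b, c, i, j}  B5 = {c, d, f, h, i}  B6 = {a, b, d, i, k}  B7 = {c, d, e, h, i}  B8 = {c, d, g, h, i}
Tree: B1–B2, B1–B3, B2–B4, B3–B5, B1–B6, B3–B7, B3–B8

Each bag holds 5 vertices, so the decomposition has width 4, which upper-bounds the treewidth. Conversely, {c, d, g, h, i} is a clique of size 5, and the vertices of any clique must share a bag in every tree decomposition; so some bag has ≥ 5 vertices and tw(G) ≥ 4. Therefore the treewidth is 4.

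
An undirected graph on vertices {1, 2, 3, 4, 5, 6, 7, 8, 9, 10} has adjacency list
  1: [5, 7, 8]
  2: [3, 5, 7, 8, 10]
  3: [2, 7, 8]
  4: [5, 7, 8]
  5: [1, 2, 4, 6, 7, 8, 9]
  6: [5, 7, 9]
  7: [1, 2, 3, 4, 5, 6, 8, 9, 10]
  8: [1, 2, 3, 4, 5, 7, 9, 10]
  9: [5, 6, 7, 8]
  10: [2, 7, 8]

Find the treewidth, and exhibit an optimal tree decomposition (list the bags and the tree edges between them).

Each bag holds 4 vertices, so the decomposition has width 3, which upper-bounds the treewidth. For the lower bound, the 4 vertices {2, 7, 8, 10} are pairwise adjacent, and any tree decomposition puts a clique entirely inside one bag — forcing width ≥ 3. Combining the bounds, tw(G) = 3.

Treewidth 3.
Bags: B1 = {1, 5, 7, 8}  B2 = {2, 5, 7, 8}  B3 = {2, 7, 8, 10}  B4 = {5, 7, 8, 9}  B5 = {2, 3, 7, 8}  B6 = {4, 5, 7, 8}  B7 = {5, 6, 7, 9}
Tree: B1–B2, B2–B3, B2–B4, B3–B5, B4–B6, B4–B7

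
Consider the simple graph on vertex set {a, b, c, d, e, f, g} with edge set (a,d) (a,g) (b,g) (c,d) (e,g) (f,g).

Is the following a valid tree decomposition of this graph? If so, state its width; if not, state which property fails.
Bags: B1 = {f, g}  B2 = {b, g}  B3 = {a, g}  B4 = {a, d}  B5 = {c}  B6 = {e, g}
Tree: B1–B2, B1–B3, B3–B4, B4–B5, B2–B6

No — edge (d,c) lies in no bag.

A tree decomposition must satisfy three properties: every vertex lies in some bag; for every edge, both endpoints lie together in some bag; and for every vertex, the bags containing it form a connected subtree. Here edge (d,c) lies in no bag, so the decomposition is invalid.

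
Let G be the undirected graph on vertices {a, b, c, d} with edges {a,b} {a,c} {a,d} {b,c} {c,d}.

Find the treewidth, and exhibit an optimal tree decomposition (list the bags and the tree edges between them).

Treewidth 2.
One optimal decomposition is:
Bags: B1 = {a, c, d}  B2 = {a, b, c}
Tree: B1–B2

Every bag has size at most 3, so the width is 3 − 1 = 2 and tw(G) ≤ 2. For the lower bound, the 3 vertices {a, c, d} are pairwise adjacent, and any tree decomposition puts a clique entirely inside one bag — forcing width ≥ 2. Hence tw(G) = 2 exactly.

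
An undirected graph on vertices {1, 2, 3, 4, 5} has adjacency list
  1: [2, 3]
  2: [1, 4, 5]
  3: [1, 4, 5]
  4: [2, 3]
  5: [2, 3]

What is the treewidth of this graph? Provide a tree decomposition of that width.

Treewidth 2.
One optimal decomposition is:
Bags: B1 = {2, 3, 4}  B2 = {2, 3, 5}  B3 = {1, 2, 3}
Tree: B1–B2, B2–B3

The largest bag has 3 vertices, giving width 2; this decomposition certifies tw(G) ≤ 2. For the lower bound, G contains the cycle 4–3–5–2–4, so G is not a forest; only forests have treewidth ≤ 1, hence tw(G) ≥ 2. Hence tw(G) = 2 exactly.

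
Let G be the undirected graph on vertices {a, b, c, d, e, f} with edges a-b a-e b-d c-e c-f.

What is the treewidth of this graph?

1

A width-1 tree decomposition is:
Bags: B1 = {b, d}  B2 = {a, b}  B3 = {a, e}  B4 = {c, e}  B5 = {c, f}
Tree: B1–B2, B2–B3, B3–B4, B4–B5
The largest bag has 2 vertices, giving width 1; this decomposition certifies tw(G) ≤ 1. G has an edge, so its treewidth is at least 1. Combining the bounds, tw(G) = 1.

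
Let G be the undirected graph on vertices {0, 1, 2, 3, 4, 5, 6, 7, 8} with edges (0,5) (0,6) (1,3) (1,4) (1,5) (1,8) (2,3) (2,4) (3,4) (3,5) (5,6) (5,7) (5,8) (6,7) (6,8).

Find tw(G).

2

A width-2 tree decomposition is:
Bags: B1 = {1, 5, 8}  B2 = {1, 3, 5}  B3 = {1, 3, 4}  B4 = {5, 6, 8}  B5 = {0, 5, 6}  B6 = {5, 6, 7}  B7 = {2, 3, 4}
Tree: B1–B2, B2–B3, B1–B4, B4–B5, B4–B6, B3–B7
Every bag has size at most 3, so the width is 3 − 1 = 2 and tw(G) ≤ 2. On the other hand G contains the 3-clique {2, 3, 4}. A clique must lie in a single bag of any decomposition, so no decomposition can have width below 2. Hence tw(G) = 2 exactly.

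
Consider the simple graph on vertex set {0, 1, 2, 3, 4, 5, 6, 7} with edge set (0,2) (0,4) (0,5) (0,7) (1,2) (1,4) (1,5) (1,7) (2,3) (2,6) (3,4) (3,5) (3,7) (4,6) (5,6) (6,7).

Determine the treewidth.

A width-4 tree decomposition is:
Bags: B1 = {2, 3, 4, 5, 7}  B2 = {1, 2, 4, 5, 7}  B3 = {2, 4, 5, 6, 7}  B4 = {0, 2, 4, 5, 7}
Tree: B1–B2, B2–B3, B3–B4
The largest bag has 5 vertices, giving width 4; this decomposition certifies tw(G) ≤ 4. For the lower bound: the 5 vertex sets {3,4}, {1,2}, {6,7}, {5}, {0} are disjoint, each induces a connected subgraph, and every pair is joined by at least one edge of G. Contracting each set to a single vertex therefore yields K_{5} as a minor, and since treewidth is minor-monotone, tw(G) ≥ tw(K_{5}) = 4. Hence tw(G) = 4 exactly.

4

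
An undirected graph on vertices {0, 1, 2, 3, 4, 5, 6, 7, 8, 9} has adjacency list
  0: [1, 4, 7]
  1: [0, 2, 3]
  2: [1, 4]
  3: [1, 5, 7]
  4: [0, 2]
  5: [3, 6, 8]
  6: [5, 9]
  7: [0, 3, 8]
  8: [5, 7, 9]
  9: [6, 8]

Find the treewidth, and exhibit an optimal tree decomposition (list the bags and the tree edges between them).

Treewidth 2.
Bags: B1 = {0, 2, 4}  B2 = {0, 1, 2}  B3 = {0, 1, 7}  B4 = {1, 3, 7}  B5 = {3, 7, 8}  B6 = {3, 5, 8}  B7 = {5, 8, 9}  B8 = {5, 6, 9}
Tree: B1–B2, B2–B3, B3–B4, B4–B5, B5–B6, B6–B7, B7–B8

Every bag has size at most 3, so the width is 3 − 1 = 2 and tw(G) ≤ 2. For the lower bound, G contains the cycle 4–2–1–0–4, so G is not a forest; only forests have treewidth ≤ 1, hence tw(G) ≥ 2. The upper and lower bounds meet at 2, so that is the treewidth.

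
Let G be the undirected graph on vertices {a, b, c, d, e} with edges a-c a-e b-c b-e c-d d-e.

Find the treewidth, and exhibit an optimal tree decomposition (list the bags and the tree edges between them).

The largest bag has 3 vertices, giving width 2; this decomposition certifies tw(G) ≤ 2. The edges a–e–d–c–a form a cycle, so G is not a tree and its treewidth is at least 2. Hence tw(G) = 2 exactly.

Treewidth 2.
One optimal decomposition is:
Bags: B1 = {a, c, e}  B2 = {c, d, e}  B3 = {b, c, e}
Tree: B1–B2, B2–B3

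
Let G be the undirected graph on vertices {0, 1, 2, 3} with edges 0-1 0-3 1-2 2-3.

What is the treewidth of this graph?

A width-2 tree decomposition is:
Bags: B1 = {0, 1, 3}  B2 = {1, 2, 3}
Tree: B1–B2
Each bag holds 3 vertices, so the decomposition has width 2, which upper-bounds the treewidth. The edges 3–0–1–2–3 form a cycle, so G is not a tree and its treewidth is at least 2. Hence tw(G) = 2 exactly.

2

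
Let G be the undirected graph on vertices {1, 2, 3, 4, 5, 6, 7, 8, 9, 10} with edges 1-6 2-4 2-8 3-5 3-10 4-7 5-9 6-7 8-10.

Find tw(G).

A width-1 tree decomposition is:
Bags: B1 = {5, 9}  B2 = {3, 5}  B3 = {3, 10}  B4 = {8, 10}  B5 = {2, 8}  B6 = {2, 4}  B7 = {4, 7}  B8 = {6, 7}  B9 = {1, 6}
Tree: B1–B2, B2–B3, B3–B4, B4–B5, B5–B6, B6–B7, B7–B8, B8–B9
Every bag has size at most 2, so the width is 2 − 1 = 1 and tw(G) ≤ 1. Any graph with an edge has treewidth ≥ 1, and G has the edge 9–5. Hence tw(G) = 1 exactly.

1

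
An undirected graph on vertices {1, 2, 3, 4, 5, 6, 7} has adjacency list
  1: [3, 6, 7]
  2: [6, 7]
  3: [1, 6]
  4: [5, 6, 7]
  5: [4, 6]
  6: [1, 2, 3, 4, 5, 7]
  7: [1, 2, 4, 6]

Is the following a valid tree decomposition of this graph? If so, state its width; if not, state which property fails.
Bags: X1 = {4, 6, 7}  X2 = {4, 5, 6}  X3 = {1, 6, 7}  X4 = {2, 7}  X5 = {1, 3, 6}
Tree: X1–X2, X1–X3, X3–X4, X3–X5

A tree decomposition must satisfy three properties: every vertex lies in some bag; for every edge, both endpoints lie together in some bag; and for every vertex, the bags containing it form a connected subtree. Here edge (6,2) lies in no bag, so the decomposition is invalid.

No — edge (6,2) lies in no bag.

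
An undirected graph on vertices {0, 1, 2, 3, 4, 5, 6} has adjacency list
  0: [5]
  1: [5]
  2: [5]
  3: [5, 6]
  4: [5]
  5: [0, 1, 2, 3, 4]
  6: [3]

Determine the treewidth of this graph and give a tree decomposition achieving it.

The largest bag has 2 vertices, giving width 1; this decomposition certifies tw(G) ≤ 1. G has an edge, so its treewidth is at least 1. The upper and lower bounds meet at 1, so that is the treewidth.

Treewidth 1.
One optimal decomposition is:
Bags: B1 = {0, 5}  B2 = {4, 5}  B3 = {3, 5}  B4 = {1, 5}  B5 = {2, 5}  B6 = {3, 6}
Tree: B1–B2, B1–B3, B3–B4, B3–B5, B3–B6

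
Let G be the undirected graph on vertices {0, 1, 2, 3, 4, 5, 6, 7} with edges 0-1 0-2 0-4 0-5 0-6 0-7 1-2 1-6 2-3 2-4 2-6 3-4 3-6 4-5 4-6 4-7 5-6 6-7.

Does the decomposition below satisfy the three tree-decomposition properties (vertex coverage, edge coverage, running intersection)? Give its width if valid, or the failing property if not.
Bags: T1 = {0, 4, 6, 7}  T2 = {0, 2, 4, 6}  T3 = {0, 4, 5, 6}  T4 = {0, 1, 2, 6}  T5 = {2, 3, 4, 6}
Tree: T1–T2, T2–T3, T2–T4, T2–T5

Yes; width 3.

Checking the three conditions: (i) the bags cover all of {0, 1, 2, 3, 4, 5, 6, 7}; (ii) for each edge, some bag contains both endpoints; (iii) the bags containing any fixed vertex form a subtree. All hold, so the decomposition is valid with width 4 − 1 = 3.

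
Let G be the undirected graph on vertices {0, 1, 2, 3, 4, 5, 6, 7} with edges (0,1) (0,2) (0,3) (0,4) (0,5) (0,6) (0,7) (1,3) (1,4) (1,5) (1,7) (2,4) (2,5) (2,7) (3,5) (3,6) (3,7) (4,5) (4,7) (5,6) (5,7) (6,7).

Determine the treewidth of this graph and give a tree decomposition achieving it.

Every bag has size at most 5, so the width is 5 − 1 = 4 and tw(G) ≤ 4. On the other hand G contains the 5-clique {0, 1, 3, 5, 7}. A clique must lie in a single bag of any decomposition, so no decomposition can have width below 4. The upper and lower bounds meet at 4, so that is the treewidth.

Treewidth 4.
One such decomposition:
Bags: B1 = {0, 1, 3, 5, 7}  B2 = {0, 1, 4, 5, 7}  B3 = {0, 3, 5, 6, 7}  B4 = {0, 2, 4, 5, 7}
Tree: B1–B2, B1–B3, B2–B4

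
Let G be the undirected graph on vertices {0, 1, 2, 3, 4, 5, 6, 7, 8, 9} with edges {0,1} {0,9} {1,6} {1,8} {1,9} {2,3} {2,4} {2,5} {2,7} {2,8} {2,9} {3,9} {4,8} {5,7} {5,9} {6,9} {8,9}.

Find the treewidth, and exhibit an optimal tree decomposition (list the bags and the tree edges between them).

Each bag holds 3 vertices, so the decomposition has width 2, which upper-bounds the treewidth. On the other hand G contains the 3-clique {1, 8, 9}. A clique must lie in a single bag of any decomposition, so no decomposition can have width below 2. Therefore the treewidth is 2.

Treewidth 2.
Bags: B1 = {2, 5, 7}  B2 = {2, 5, 9}  B3 = {2, 8, 9}  B4 = {1, 8, 9}  B5 = {1, 6, 9}  B6 = {0, 1, 9}  B7 = {2, 3, 9}  B8 = {2, 4, 8}
Tree: B1–B2, B2–B3, B3–B4, B4–B5, B5–B6, B2–B7, B3–B8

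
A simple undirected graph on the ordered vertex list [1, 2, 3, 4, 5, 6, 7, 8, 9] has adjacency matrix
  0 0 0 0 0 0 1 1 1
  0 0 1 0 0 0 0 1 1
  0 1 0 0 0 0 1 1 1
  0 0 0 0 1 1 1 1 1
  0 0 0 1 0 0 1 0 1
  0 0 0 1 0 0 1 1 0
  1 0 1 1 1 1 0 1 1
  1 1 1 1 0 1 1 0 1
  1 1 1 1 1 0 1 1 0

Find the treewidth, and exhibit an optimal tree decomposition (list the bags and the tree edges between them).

Each bag holds 4 vertices, so the decomposition has width 3, which upper-bounds the treewidth. On the other hand G contains the 4-clique {2, 3, 8, 9}. A clique must lie in a single bag of any decomposition, so no decomposition can have width below 3. Combining the bounds, tw(G) = 3.

Treewidth 3.
One such decomposition:
Bags: B1 = {4, 7, 8, 9}  B2 = {4, 5, 7, 9}  B3 = {4, 6, 7, 8}  B4 = {3, 7, 8, 9}  B5 = {1, 7, 8, 9}  B6 = {2, 3, 8, 9}
Tree: B1–B2, B1–B3, B1–B4, B4–B5, B4–B6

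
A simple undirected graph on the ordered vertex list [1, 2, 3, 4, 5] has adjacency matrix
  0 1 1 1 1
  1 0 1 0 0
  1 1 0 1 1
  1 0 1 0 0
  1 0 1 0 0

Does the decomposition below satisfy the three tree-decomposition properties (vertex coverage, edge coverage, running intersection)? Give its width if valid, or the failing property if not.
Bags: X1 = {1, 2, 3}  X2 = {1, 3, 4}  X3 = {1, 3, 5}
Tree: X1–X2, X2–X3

Yes; width 2.

Every vertex of G appears in some bag (union = {1, 2, 3, 4, 5}); every edge is covered by a bag; and for each vertex v the set of bags containing v is connected in the bag tree. The decomposition is therefore valid. The largest bag has 3 vertices, so the width is 2.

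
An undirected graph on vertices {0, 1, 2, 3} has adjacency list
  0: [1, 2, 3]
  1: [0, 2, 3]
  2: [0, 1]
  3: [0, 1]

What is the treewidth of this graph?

A width-2 tree decomposition is:
Bags: B1 = {0, 1, 2}  B2 = {0, 1, 3}
Tree: B1–B2
The largest bag has 3 vertices, giving width 2; this decomposition certifies tw(G) ≤ 2. Conversely, {0, 1, 2} is a clique of size 3, and the vertices of any clique must share a bag in every tree decomposition; so some bag has ≥ 3 vertices and tw(G) ≥ 2. The upper and lower bounds meet at 2, so that is the treewidth.

2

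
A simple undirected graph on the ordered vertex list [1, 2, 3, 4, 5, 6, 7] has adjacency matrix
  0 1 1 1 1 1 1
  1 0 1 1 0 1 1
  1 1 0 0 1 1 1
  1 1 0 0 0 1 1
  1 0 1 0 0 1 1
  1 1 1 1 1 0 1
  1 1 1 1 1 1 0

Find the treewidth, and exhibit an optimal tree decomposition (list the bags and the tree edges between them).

Each bag holds 5 vertices, so the decomposition has width 4, which upper-bounds the treewidth. Conversely, {1, 2, 3, 6, 7} is a clique of size 5, and the vertices of any clique must share a bag in every tree decomposition; so some bag has ≥ 5 vertices and tw(G) ≥ 4. The upper and lower bounds meet at 4, so that is the treewidth.

Treewidth 4.
One optimal decomposition is:
Bags: B1 = {1, 2, 4, 6, 7}  B2 = {1, 2, 3, 6, 7}  B3 = {1, 3, 5, 6, 7}
Tree: B1–B2, B2–B3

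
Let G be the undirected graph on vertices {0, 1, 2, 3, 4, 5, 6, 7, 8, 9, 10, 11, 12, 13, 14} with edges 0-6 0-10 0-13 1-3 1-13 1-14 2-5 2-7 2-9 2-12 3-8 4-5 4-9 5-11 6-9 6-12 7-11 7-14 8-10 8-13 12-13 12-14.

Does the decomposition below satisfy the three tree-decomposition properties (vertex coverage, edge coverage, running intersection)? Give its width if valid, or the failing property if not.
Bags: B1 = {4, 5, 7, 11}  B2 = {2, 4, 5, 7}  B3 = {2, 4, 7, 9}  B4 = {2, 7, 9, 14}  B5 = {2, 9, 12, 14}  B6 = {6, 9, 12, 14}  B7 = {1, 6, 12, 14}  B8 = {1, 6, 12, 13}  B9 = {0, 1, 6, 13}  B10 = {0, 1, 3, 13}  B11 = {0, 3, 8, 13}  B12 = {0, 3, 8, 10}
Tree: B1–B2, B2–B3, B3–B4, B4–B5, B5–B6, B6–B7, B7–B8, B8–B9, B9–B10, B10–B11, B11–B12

Checking the three conditions: (i) the bags cover all of {0, 1, 2, 3, 4, 5, 6, 7, 8, 9, 10, 11, 12, 13, 14}; (ii) for each edge, some bag contains both endpoints; (iii) the bags containing any fixed vertex form a subtree. All hold, so the decomposition is valid with width 4 − 1 = 3.

Yes; width 3.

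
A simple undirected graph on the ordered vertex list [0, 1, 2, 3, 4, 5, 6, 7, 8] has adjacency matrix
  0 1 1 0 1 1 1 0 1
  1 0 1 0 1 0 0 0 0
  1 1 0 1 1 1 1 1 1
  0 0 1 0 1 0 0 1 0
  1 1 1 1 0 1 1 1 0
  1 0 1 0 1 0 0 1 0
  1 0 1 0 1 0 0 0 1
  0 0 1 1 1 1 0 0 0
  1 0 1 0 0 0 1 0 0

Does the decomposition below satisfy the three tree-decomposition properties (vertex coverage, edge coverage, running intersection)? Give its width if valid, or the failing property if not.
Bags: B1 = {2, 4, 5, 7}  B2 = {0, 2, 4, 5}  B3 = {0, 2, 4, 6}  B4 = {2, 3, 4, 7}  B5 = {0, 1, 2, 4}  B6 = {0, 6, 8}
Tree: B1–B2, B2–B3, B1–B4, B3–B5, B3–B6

No — edge (2,8) lies in no bag.

A tree decomposition must satisfy three properties: every vertex lies in some bag; for every edge, both endpoints lie together in some bag; and for every vertex, the bags containing it form a connected subtree. Here edge (2,8) lies in no bag, so the decomposition is invalid.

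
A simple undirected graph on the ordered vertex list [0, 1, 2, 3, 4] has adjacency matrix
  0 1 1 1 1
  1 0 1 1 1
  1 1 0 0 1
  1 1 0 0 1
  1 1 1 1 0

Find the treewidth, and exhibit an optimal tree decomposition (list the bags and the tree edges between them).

Each bag holds 4 vertices, so the decomposition has width 3, which upper-bounds the treewidth. On the other hand G contains the 4-clique {0, 1, 2, 4}. A clique must lie in a single bag of any decomposition, so no decomposition can have width below 3. Combining the bounds, tw(G) = 3.

Treewidth 3.
Bags: B1 = {0, 1, 3, 4}  B2 = {0, 1, 2, 4}
Tree: B1–B2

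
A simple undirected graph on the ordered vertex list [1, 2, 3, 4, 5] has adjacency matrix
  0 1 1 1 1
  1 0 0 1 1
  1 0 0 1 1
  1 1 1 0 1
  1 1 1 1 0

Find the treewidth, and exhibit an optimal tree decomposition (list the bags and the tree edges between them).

Every bag has size at most 4, so the width is 4 − 1 = 3 and tw(G) ≤ 3. For the lower bound, the 4 vertices {1, 2, 4, 5} are pairwise adjacent, and any tree decomposition puts a clique entirely inside one bag — forcing width ≥ 3. The upper and lower bounds meet at 3, so that is the treewidth.

Treewidth 3.
Bags: B1 = {1, 2, 4, 5}  B2 = {1, 3, 4, 5}
Tree: B1–B2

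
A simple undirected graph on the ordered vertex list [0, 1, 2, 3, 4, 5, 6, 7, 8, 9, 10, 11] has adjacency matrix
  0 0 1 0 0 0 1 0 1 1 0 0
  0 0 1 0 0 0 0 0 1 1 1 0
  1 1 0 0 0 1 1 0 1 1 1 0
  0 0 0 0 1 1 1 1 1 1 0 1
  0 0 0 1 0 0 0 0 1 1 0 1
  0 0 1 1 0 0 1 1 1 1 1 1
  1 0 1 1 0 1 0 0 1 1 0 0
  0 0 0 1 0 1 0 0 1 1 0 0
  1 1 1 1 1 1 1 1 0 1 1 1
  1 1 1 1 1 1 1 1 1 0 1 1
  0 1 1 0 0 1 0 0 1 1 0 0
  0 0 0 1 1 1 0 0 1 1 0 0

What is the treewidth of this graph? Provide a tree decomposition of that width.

The largest bag has 5 vertices, giving width 4; this decomposition certifies tw(G) ≤ 4. Conversely, {0, 2, 6, 8, 9} is a clique of size 5, and the vertices of any clique must share a bag in every tree decomposition; so some bag has ≥ 5 vertices and tw(G) ≥ 4. Combining the bounds, tw(G) = 4.

Treewidth 4.
One optimal decomposition is:
Bags: B1 = {3, 5, 6, 8, 9}  B2 = {2, 5, 6, 8, 9}  B3 = {0, 2, 6, 8, 9}  B4 = {3, 5, 8, 9, 11}  B5 = {3, 5, 7, 8, 9}  B6 = {2, 5, 8, 9, 10}  B7 = {1, 2, 8, 9, 10}  B8 = {3, 4, 8, 9, 11}
Tree: B1–B2, B2–B3, B1–B4, B1–B5, B2–B6, B6–B7, B4–B8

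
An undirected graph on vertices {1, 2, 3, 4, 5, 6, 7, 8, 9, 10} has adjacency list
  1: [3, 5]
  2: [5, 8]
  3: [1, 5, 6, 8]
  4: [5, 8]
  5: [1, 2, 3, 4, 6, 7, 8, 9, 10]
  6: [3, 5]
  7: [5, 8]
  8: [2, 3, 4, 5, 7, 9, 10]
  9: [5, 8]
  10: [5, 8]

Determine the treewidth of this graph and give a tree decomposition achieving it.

Treewidth 2.
Bags: B1 = {5, 8, 10}  B2 = {2, 5, 8}  B3 = {5, 7, 8}  B4 = {3, 5, 8}  B5 = {3, 5, 6}  B6 = {5, 8, 9}  B7 = {4, 5, 8}  B8 = {1, 3, 5}
Tree: B1–B2, B2–B3, B2–B4, B4–B5, B3–B6, B1–B7, B5–B8

Every bag has size at most 3, so the width is 3 − 1 = 2 and tw(G) ≤ 2. On the other hand G contains the 3-clique {2, 5, 8}. A clique must lie in a single bag of any decomposition, so no decomposition can have width below 2. The upper and lower bounds meet at 2, so that is the treewidth.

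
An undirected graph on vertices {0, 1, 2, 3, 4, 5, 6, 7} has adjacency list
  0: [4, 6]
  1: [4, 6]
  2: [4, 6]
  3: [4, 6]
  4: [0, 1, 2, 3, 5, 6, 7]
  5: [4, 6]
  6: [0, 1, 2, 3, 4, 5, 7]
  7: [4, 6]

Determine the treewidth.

2

A width-2 tree decomposition is:
Bags: B1 = {1, 4, 6}  B2 = {4, 5, 6}  B3 = {4, 6, 7}  B4 = {0, 4, 6}  B5 = {3, 4, 6}  B6 = {2, 4, 6}
Tree: B1–B2, B1–B3, B1–B4, B1–B5, B4–B6
Each bag holds 3 vertices, so the decomposition has width 2, which upper-bounds the treewidth. On the other hand G contains the 3-clique {0, 4, 6}. A clique must lie in a single bag of any decomposition, so no decomposition can have width below 2. Hence tw(G) = 2 exactly.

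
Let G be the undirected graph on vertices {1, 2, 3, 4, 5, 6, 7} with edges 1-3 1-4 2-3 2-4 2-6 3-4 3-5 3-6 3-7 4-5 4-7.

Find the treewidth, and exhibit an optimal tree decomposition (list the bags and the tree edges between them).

The largest bag has 3 vertices, giving width 2; this decomposition certifies tw(G) ≤ 2. Conversely, {1, 3, 4} is a clique of size 3, and the vertices of any clique must share a bag in every tree decomposition; so some bag has ≥ 3 vertices and tw(G) ≥ 2. The upper and lower bounds meet at 2, so that is the treewidth.

Treewidth 2.
One such decomposition:
Bags: B1 = {3, 4, 7}  B2 = {2, 3, 4}  B3 = {2, 3, 6}  B4 = {1, 3, 4}  B5 = {3, 4, 5}
Tree: B1–B2, B2–B3, B2–B4, B1–B5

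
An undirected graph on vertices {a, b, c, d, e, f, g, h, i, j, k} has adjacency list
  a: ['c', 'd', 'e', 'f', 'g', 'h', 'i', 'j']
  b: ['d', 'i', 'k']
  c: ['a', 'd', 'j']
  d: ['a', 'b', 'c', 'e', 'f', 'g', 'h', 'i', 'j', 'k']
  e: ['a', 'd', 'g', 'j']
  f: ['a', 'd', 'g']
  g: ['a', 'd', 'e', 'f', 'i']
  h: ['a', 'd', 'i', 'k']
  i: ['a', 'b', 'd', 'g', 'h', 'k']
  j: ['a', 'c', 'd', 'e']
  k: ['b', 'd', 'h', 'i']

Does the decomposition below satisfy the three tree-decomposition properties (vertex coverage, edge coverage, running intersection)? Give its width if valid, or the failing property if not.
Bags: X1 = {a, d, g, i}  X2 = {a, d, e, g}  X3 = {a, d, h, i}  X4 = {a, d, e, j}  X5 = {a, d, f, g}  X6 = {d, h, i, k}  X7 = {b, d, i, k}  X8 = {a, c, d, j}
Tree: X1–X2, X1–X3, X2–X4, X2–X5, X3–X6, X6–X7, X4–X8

Every vertex of G appears in some bag (union = {a, b, c, d, e, f, g, h, i, j, k}); every edge is covered by a bag; and for each vertex v the set of bags containing v is connected in the bag tree. The decomposition is therefore valid. The largest bag has 4 vertices, so the width is 3.

Yes; width 3.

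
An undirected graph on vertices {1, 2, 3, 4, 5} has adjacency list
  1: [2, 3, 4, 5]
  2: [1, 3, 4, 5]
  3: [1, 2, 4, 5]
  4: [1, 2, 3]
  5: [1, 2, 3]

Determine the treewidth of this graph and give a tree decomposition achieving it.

Each bag holds 4 vertices, so the decomposition has width 3, which upper-bounds the treewidth. On the other hand G contains the 4-clique {1, 2, 3, 4}. A clique must lie in a single bag of any decomposition, so no decomposition can have width below 3. The upper and lower bounds meet at 3, so that is the treewidth.

Treewidth 3.
One optimal decomposition is:
Bags: B1 = {1, 2, 3, 4}  B2 = {1, 2, 3, 5}
Tree: B1–B2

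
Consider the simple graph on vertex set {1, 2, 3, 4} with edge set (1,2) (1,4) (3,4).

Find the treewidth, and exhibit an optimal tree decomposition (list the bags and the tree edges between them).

The largest bag has 2 vertices, giving width 1; this decomposition certifies tw(G) ≤ 1. Since G has at least one edge (e.g. 1–4), it is not an edgeless graph, so tw(G) ≥ 1. The upper and lower bounds meet at 1, so that is the treewidth.

Treewidth 1.
One optimal decomposition is:
Bags: B1 = {1, 4}  B2 = {3, 4}  B3 = {1, 2}
Tree: B1–B2, B1–B3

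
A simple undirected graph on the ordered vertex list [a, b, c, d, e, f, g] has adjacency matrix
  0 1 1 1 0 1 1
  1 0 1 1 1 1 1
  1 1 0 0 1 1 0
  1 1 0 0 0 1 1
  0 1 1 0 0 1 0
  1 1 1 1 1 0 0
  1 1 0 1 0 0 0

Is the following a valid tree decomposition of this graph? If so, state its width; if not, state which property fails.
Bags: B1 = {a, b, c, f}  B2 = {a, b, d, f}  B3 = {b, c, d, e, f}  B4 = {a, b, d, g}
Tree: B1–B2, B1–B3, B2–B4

No — bags containing vertex d are not connected in the tree.

A tree decomposition must satisfy three properties: every vertex lies in some bag; for every edge, both endpoints lie together in some bag; and for every vertex, the bags containing it form a connected subtree. Here bags containing vertex d are not connected in the tree, so the decomposition is invalid.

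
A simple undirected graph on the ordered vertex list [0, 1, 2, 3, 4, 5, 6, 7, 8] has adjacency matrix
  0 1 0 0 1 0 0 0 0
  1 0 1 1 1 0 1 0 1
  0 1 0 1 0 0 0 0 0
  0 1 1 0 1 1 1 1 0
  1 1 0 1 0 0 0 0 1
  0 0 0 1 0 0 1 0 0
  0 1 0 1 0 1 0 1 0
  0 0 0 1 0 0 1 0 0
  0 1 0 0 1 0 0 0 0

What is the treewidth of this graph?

A width-2 tree decomposition is:
Bags: B1 = {1, 2, 3}  B2 = {1, 3, 6}  B3 = {1, 3, 4}  B4 = {3, 6, 7}  B5 = {1, 4, 8}  B6 = {0, 1, 4}  B7 = {3, 5, 6}
Tree: B1–B2, B2–B3, B2–B4, B3–B5, B3–B6, B4–B7
Every bag has size at most 3, so the width is 3 − 1 = 2 and tw(G) ≤ 2. On the other hand G contains the 3-clique {0, 1, 4}. A clique must lie in a single bag of any decomposition, so no decomposition can have width below 2. Hence tw(G) = 2 exactly.

2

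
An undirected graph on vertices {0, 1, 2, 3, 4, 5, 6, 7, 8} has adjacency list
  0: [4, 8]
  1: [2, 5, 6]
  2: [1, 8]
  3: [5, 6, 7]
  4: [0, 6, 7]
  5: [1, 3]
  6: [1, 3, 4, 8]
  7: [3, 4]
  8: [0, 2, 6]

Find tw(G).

3

A width-3 tree decomposition is:
Bags: B1 = {1, 2, 5, 8}  B2 = {1, 5, 6, 8}  B3 = {3, 5, 6, 8}  B4 = {0, 3, 6, 8}  B5 = {0, 3, 4, 6}  B6 = {0, 3, 4, 7}
Tree: B1–B2, B2–B3, B3–B4, B4–B5, B5–B6
Every bag has size at most 4, so the width is 4 − 1 = 3 and tw(G) ≤ 3. For the lower bound: the 4 vertex sets {1,2,5}, {8}, {6}, {0,3,4,7} are disjoint, each induces a connected subgraph, and every pair is joined by at least one edge of G. Contracting each set to a single vertex therefore yields K_{4} as a minor, and since treewidth is minor-monotone, tw(G) ≥ tw(K_{4}) = 3. Therefore the treewidth is 3.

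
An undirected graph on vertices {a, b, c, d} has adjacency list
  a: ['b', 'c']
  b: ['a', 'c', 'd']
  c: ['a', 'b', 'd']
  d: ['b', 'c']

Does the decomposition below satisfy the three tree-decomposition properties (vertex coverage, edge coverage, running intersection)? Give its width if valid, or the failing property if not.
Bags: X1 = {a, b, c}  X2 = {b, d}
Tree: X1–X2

No — edge (c,d) lies in no bag.

A tree decomposition must satisfy three properties: every vertex lies in some bag; for every edge, both endpoints lie together in some bag; and for every vertex, the bags containing it form a connected subtree. Here edge (c,d) lies in no bag, so the decomposition is invalid.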